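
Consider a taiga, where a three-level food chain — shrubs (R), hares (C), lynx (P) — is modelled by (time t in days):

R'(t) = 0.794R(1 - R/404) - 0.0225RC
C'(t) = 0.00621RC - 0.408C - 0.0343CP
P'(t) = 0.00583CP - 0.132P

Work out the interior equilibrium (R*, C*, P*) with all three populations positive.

R* ≈ 145, C* ≈ 22.6, P* ≈ 14.3

From dP/dt = 0: 0.00583C* = 0.132, so C* = 22.6.
From dR/dt = 0: 0.794(1 - R*/404) = 0.0225·22.6, giving R* = 404·(1 - 0.642) = 145.
From dC/dt = 0: 0.00621·145 - 0.408 = 0.0343P*, so P* = 0.491/0.0343 = 14.3.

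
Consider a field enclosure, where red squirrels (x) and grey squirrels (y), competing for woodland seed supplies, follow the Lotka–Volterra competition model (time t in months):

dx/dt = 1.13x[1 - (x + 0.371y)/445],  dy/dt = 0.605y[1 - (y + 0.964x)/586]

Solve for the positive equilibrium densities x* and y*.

Setting both brackets to zero gives the nullclines x + 0.371y = 445 and 0.964x + y = 586.
Substituting y = 586 - 0.964x into the first: x(1 - 0.371·0.964) = 445 - 0.371·586.
So x* = 228/0.642 = 354, and then y* = 586 - 0.964·354 = 244.

x* ≈ 354, y* ≈ 244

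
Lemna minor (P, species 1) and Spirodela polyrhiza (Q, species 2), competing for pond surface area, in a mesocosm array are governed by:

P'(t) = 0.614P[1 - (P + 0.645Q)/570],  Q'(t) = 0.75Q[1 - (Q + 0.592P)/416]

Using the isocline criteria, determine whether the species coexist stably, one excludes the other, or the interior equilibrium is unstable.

Compare the nullcline intercepts: K1/α12 = 570/0.645 = 884 > K2 = 416; K2/α21 = 416/0.592 = 703 > K1 = 570.
Since both inequalities hold, each species can invade when rare, so the interior equilibrium is stable.

stable coexistence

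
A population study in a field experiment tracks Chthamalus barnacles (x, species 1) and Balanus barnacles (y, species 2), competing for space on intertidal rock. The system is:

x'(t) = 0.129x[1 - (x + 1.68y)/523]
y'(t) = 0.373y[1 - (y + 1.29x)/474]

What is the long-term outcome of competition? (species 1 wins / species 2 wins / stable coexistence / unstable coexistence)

Compare the nullcline intercepts: K1/α12 = 523/1.68 = 311 < K2 = 474; K2/α21 = 474/1.29 = 367 < K1 = 523.
Since both are reversed, neither can invade when rare; the interior point is a saddle.

unstable coexistence (outcome depends on initial conditions)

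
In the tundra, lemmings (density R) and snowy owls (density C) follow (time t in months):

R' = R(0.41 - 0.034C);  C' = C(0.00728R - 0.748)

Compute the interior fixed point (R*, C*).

Set dC/dt = 0 with C > 0: 0.00728R - 0.748 = 0, so R* = 0.748/0.00728 = 103.
Set dR/dt = 0 with R > 0: 0.41 - 0.034C = 0, so C* = 0.41/0.034 = 12.1.

R* ≈ 103, C* ≈ 12.1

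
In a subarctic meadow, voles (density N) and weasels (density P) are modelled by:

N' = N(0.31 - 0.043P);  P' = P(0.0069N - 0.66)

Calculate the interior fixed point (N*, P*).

Set dP/dt = 0 with P > 0: 0.0069N - 0.66 = 0, so N* = 0.66/0.0069 = 95.7.
Set dN/dt = 0 with N > 0: 0.31 - 0.043P = 0, so P* = 0.31/0.043 = 7.21.

N* ≈ 95.7, P* ≈ 7.21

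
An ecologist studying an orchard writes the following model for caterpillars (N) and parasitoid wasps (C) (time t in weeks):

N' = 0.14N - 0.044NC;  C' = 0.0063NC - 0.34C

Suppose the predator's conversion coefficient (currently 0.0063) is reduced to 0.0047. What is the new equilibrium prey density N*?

At the interior fixed point, setting dC/dt = 0 with C > 0 fixes N* = (predator death rate)/(NC coefficient) — independent of the other coefficients.
With the change, N* = 0.34/0.0047 = 72.3; it rises from 54.

N* ≈ 72.3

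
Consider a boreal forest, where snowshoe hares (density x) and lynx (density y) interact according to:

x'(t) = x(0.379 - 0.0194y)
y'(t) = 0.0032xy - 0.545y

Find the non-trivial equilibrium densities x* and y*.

x* ≈ 170, y* ≈ 19.5

Set dy/dt = 0 with y > 0: 0.0032x - 0.545 = 0, so x* = 0.545/0.0032 = 170.
Set dx/dt = 0 with x > 0: 0.379 - 0.0194y = 0, so y* = 0.379/0.0194 = 19.5.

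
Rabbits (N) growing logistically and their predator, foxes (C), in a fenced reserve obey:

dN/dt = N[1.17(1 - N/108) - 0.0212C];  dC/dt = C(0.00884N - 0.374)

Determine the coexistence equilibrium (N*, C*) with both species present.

N* ≈ 42.3, C* ≈ 33.6

From dC/dt = 0 with C > 0: 0.00884N* = 0.374, so N* = 42.3.
Substitute into dN/dt = 0: 1.17(1 - 42.3/108) = 0.0212C*.
The bracket is 0.608, giving C* = 0.712/0.0212 = 33.6.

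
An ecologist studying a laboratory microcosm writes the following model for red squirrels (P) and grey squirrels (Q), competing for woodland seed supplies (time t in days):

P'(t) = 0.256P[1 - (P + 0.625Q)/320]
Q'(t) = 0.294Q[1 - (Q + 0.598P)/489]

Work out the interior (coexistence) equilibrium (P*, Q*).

P* ≈ 23, Q* ≈ 475

Setting both brackets to zero gives the nullclines P + 0.625Q = 320 and 0.598P + Q = 489.
Substituting Q = 489 - 0.598P into the first: P(1 - 0.625·0.598) = 320 - 0.625·489.
So P* = 14.4/0.626 = 23, and then Q* = 489 - 0.598·23 = 475.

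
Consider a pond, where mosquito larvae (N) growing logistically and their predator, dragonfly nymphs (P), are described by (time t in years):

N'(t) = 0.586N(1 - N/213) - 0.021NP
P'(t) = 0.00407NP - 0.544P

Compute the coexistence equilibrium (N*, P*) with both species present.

From dP/dt = 0 with P > 0: 0.00407N* = 0.544, so N* = 134.
Substitute into dN/dt = 0: 0.586(1 - 134/213) = 0.021P*.
The bracket is 0.372, giving P* = 0.218/0.021 = 10.4.

N* ≈ 134, P* ≈ 10.4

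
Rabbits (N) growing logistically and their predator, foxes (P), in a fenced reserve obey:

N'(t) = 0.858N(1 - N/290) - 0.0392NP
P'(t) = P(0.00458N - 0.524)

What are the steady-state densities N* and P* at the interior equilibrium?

N* ≈ 114, P* ≈ 13.3

From dP/dt = 0 with P > 0: 0.00458N* = 0.524, so N* = 114.
Substitute into dN/dt = 0: 0.858(1 - 114/290) = 0.0392P*.
The bracket is 0.605, giving P* = 0.52/0.0392 = 13.3.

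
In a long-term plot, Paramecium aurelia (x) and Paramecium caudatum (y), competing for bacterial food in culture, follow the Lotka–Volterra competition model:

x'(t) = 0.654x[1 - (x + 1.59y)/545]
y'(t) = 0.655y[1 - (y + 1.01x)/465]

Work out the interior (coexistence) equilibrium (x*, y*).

Setting both brackets to zero gives the nullclines x + 1.59y = 545 and 1.01x + y = 465.
Substituting y = 465 - 1.01x into the first: x(1 - 1.59·1.01) = 545 - 1.59·465.
So x* = -194/-0.606 = 321, and then y* = 465 - 1.01·321 = 141.

x* ≈ 321, y* ≈ 141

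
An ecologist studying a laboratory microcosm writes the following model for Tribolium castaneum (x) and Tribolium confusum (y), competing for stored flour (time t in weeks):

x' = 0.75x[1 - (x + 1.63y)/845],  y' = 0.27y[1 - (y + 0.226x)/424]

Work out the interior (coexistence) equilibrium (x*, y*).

x* ≈ 244, y* ≈ 369

Setting both brackets to zero gives the nullclines x + 1.63y = 845 and 0.226x + y = 424.
Substituting y = 424 - 0.226x into the first: x(1 - 1.63·0.226) = 845 - 1.63·424.
So x* = 154/0.632 = 244, and then y* = 424 - 0.226·244 = 369.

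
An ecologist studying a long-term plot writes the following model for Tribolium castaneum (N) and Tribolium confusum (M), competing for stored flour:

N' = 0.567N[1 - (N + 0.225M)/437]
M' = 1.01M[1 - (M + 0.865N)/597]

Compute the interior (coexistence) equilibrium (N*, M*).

N* ≈ 376, M* ≈ 272

Setting both brackets to zero gives the nullclines N + 0.225M = 437 and 0.865N + M = 597.
Substituting M = 597 - 0.865N into the first: N(1 - 0.225·0.865) = 437 - 0.225·597.
So N* = 303/0.805 = 376, and then M* = 597 - 0.865·376 = 272.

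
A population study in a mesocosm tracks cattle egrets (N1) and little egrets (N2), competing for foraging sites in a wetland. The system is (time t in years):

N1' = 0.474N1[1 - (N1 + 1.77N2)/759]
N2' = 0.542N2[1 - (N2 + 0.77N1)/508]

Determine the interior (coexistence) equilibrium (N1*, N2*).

N1* ≈ 386, N2* ≈ 211

Setting both brackets to zero gives the nullclines N1 + 1.77N2 = 759 and 0.77N1 + N2 = 508.
Substituting N2 = 508 - 0.77N1 into the first: N1(1 - 1.77·0.77) = 759 - 1.77·508.
So N1* = -140/-0.363 = 386, and then N2* = 508 - 0.77·386 = 211.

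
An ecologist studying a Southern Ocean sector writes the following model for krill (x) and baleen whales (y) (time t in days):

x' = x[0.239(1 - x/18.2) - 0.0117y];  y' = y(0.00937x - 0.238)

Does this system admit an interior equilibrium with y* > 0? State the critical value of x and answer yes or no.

The predator equation gives dy/dt > 0 only when x > 0.238/0.00937 = 25.4.
Without the predator, x → K = 18.2. Since 18.2 < 25.4, the predator cannot invade.

Threshold x = 25.4; K < 25.4, so no, the predator goes extinct.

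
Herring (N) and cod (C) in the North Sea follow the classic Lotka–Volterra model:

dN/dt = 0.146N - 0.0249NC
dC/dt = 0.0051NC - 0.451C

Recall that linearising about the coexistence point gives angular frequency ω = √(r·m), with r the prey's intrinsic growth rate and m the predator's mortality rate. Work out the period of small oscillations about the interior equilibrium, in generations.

T ≈ 24.5 generations

Here r = 0.146 and m = 0.451, so r·m = 0.0658.
ω = √0.0658 = 0.257 per generation, hence T = 2π/ω ≈ 24.5 generations.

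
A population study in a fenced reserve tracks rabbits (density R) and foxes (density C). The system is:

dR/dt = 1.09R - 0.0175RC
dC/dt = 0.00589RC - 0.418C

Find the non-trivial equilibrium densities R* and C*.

Set dC/dt = 0 with C > 0: 0.00589R - 0.418 = 0, so R* = 0.418/0.00589 = 71.
Set dR/dt = 0 with R > 0: 1.09 - 0.0175C = 0, so C* = 1.09/0.0175 = 62.3.

R* ≈ 71, C* ≈ 62.3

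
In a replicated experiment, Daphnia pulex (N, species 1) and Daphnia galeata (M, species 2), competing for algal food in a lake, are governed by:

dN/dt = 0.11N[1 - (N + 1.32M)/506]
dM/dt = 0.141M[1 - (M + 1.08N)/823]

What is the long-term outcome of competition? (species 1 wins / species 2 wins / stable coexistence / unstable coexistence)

species 2 excludes species 1

Compare the nullcline intercepts: K1/α12 = 506/1.32 = 383 < K2 = 823; K2/α21 = 823/1.08 = 762 > K1 = 506.
Since the inequalities point opposite ways, species 2 can invade but species 1 cannot.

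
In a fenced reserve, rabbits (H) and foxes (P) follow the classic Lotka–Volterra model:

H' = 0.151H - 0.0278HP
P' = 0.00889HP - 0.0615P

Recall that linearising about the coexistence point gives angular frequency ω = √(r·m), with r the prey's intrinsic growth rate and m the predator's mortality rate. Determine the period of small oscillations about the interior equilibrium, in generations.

Here r = 0.151 and m = 0.0615, so r·m = 0.00929.
ω = √0.00929 = 0.0964 per generation, hence T = 2π/ω ≈ 65.2 generations.

T ≈ 65.2 generations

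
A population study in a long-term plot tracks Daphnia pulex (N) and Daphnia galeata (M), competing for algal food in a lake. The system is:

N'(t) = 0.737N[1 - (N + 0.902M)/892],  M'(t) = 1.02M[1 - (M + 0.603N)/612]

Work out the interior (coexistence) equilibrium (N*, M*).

N* ≈ 745, M* ≈ 163

Setting both brackets to zero gives the nullclines N + 0.902M = 892 and 0.603N + M = 612.
Substituting M = 612 - 0.603N into the first: N(1 - 0.902·0.603) = 892 - 0.902·612.
So N* = 340/0.456 = 745, and then M* = 612 - 0.603·745 = 163.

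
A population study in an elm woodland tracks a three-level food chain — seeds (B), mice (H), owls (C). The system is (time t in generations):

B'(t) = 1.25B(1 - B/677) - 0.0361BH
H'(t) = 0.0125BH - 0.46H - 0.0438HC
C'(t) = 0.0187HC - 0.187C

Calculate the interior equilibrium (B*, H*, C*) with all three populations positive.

B* ≈ 481, H* ≈ 10, C* ≈ 127

From dC/dt = 0: 0.0187H* = 0.187, so H* = 10.
From dB/dt = 0: 1.25(1 - B*/677) = 0.0361·10, giving B* = 677·(1 - 0.289) = 481.
From dH/dt = 0: 0.0125·481 - 0.46 = 0.0438C*, so C* = 5.56/0.0438 = 127.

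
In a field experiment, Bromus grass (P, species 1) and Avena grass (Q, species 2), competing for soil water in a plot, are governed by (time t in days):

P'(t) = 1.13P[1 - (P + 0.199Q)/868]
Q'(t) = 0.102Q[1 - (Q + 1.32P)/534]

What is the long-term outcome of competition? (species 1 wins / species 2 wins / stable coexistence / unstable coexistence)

species 1 excludes species 2

Compare the nullcline intercepts: K1/α12 = 868/0.199 = 4360 > K2 = 534; K2/α21 = 534/1.32 = 405 < K1 = 868.
Since the inequalities point opposite ways, species 1 can invade but species 2 cannot.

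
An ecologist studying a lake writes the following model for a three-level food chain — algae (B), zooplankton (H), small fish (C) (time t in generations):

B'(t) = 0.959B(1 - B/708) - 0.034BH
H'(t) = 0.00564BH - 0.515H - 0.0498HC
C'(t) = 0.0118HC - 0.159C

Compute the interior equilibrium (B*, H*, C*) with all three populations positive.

B* ≈ 370, H* ≈ 13.5, C* ≈ 31.5

From dC/dt = 0: 0.0118H* = 0.159, so H* = 13.5.
From dB/dt = 0: 0.959(1 - B*/708) = 0.034·13.5, giving B* = 708·(1 - 0.478) = 370.
From dH/dt = 0: 0.00564·370 - 0.515 = 0.0498C*, so C* = 1.57/0.0498 = 31.5.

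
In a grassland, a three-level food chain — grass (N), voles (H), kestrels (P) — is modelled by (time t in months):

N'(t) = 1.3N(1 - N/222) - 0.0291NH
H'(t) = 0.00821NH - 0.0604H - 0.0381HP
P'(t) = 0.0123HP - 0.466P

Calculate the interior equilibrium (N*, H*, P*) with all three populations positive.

From dP/dt = 0: 0.0123H* = 0.466, so H* = 37.9.
From dN/dt = 0: 1.3(1 - N*/222) = 0.0291·37.9, giving N* = 222·(1 - 0.848) = 33.7.
From dH/dt = 0: 0.00821·33.7 - 0.0604 = 0.0381P*, so P* = 0.217/0.0381 = 5.68.

N* ≈ 33.7, H* ≈ 37.9, P* ≈ 5.68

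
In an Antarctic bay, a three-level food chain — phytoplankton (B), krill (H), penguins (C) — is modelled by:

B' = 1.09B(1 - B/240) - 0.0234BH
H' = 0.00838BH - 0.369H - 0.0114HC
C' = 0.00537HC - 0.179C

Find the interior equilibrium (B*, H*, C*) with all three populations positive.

From dC/dt = 0: 0.00537H* = 0.179, so H* = 33.3.
From dB/dt = 0: 1.09(1 - B*/240) = 0.0234·33.3, giving B* = 240·(1 - 0.716) = 68.3.
From dH/dt = 0: 0.00838·68.3 - 0.369 = 0.0114C*, so C* = 0.203/0.0114 = 17.8.

B* ≈ 68.3, H* ≈ 33.3, C* ≈ 17.8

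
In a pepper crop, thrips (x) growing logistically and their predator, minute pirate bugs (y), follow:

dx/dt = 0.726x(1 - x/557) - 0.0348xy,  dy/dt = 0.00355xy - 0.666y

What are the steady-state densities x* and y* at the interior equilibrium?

x* ≈ 188, y* ≈ 13.8

From dy/dt = 0 with y > 0: 0.00355x* = 0.666, so x* = 188.
Substitute into dx/dt = 0: 0.726(1 - 188/557) = 0.0348y*.
The bracket is 0.663, giving y* = 0.481/0.0348 = 13.8.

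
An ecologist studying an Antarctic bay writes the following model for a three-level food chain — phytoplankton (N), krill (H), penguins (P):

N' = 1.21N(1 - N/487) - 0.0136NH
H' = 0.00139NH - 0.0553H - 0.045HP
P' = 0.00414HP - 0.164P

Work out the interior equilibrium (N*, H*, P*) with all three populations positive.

N* ≈ 270, H* ≈ 39.6, P* ≈ 7.12

From dP/dt = 0: 0.00414H* = 0.164, so H* = 39.6.
From dN/dt = 0: 1.21(1 - N*/487) = 0.0136·39.6, giving N* = 487·(1 - 0.445) = 270.
From dH/dt = 0: 0.00139·270 - 0.0553 = 0.045P*, so P* = 0.32/0.045 = 7.12.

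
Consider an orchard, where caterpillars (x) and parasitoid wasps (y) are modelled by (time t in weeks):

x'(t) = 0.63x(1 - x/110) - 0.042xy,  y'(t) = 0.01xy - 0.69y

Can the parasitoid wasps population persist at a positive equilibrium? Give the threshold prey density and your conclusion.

Threshold x = 69; K > 69, so yes, the predator persists.

The predator equation gives dy/dt > 0 only when x > 0.69/0.01 = 69.
Without the predator, x → K = 110. Since 110 > 69, the predator can invade and persist.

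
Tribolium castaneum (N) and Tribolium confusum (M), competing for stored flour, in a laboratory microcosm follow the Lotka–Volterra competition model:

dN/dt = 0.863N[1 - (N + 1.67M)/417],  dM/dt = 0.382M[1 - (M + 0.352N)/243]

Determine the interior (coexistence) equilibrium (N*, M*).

N* ≈ 27.1, M* ≈ 233

Setting both brackets to zero gives the nullclines N + 1.67M = 417 and 0.352N + M = 243.
Substituting M = 243 - 0.352N into the first: N(1 - 1.67·0.352) = 417 - 1.67·243.
So N* = 11.2/0.412 = 27.1, and then M* = 243 - 0.352·27.1 = 233.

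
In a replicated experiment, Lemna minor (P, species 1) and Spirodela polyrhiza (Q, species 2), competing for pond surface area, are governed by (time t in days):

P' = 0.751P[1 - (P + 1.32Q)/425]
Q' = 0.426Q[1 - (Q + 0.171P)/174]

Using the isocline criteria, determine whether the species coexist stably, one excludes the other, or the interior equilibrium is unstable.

Compare the nullcline intercepts: K1/α12 = 425/1.32 = 322 > K2 = 174; K2/α21 = 174/0.171 = 1020 > K1 = 425.
Since both inequalities hold, each species can invade when rare, so the interior equilibrium is stable.

stable coexistence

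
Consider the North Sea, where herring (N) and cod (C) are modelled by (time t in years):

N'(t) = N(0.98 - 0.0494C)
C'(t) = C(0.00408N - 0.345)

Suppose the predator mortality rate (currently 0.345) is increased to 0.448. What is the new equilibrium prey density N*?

At the interior fixed point, setting dC/dt = 0 with C > 0 fixes N* = (predator death rate)/(NC coefficient) — independent of the other coefficients.
With the change, N* = 0.448/0.00408 = 110; it rises from 84.6.

N* ≈ 110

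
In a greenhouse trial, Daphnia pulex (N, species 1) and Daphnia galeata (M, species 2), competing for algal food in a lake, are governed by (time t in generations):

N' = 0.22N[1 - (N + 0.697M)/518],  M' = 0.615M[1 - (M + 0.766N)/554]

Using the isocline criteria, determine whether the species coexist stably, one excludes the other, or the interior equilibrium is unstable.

Compare the nullcline intercepts: K1/α12 = 518/0.697 = 743 > K2 = 554; K2/α21 = 554/0.766 = 723 > K1 = 518.
Since both inequalities hold, each species can invade when rare, so the interior equilibrium is stable.

stable coexistence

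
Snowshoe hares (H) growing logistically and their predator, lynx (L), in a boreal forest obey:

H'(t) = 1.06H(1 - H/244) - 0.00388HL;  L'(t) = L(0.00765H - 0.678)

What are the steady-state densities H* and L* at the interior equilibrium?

H* ≈ 88.6, L* ≈ 174

From dL/dt = 0 with L > 0: 0.00765H* = 0.678, so H* = 88.6.
Substitute into dH/dt = 0: 1.06(1 - 88.6/244) = 0.00388L*.
The bracket is 0.637, giving L* = 0.675/0.00388 = 174.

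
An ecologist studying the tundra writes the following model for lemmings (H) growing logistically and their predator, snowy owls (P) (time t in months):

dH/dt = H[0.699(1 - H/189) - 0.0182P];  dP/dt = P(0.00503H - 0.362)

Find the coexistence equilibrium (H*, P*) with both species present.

H* ≈ 72, P* ≈ 23.8

From dP/dt = 0 with P > 0: 0.00503H* = 0.362, so H* = 72.
Substitute into dH/dt = 0: 0.699(1 - 72/189) = 0.0182P*.
The bracket is 0.619, giving P* = 0.433/0.0182 = 23.8.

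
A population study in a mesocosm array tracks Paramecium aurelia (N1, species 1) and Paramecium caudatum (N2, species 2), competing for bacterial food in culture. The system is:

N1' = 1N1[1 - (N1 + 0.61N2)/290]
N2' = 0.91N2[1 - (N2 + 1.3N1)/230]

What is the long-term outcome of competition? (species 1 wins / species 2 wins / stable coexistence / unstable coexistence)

species 1 excludes species 2

Compare the nullcline intercepts: K1/α12 = 290/0.61 = 475 > K2 = 230; K2/α21 = 230/1.3 = 177 < K1 = 290.
Since the inequalities point opposite ways, species 1 can invade but species 2 cannot.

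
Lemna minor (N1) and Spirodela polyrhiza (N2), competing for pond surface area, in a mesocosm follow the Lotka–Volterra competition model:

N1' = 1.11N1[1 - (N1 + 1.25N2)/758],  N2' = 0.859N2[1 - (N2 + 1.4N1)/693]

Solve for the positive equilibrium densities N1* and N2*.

Setting both brackets to zero gives the nullclines N1 + 1.25N2 = 758 and 1.4N1 + N2 = 693.
Substituting N2 = 693 - 1.4N1 into the first: N1(1 - 1.25·1.4) = 758 - 1.25·693.
So N1* = -108/-0.75 = 144, and then N2* = 693 - 1.4·144 = 491.

N1* ≈ 144, N2* ≈ 491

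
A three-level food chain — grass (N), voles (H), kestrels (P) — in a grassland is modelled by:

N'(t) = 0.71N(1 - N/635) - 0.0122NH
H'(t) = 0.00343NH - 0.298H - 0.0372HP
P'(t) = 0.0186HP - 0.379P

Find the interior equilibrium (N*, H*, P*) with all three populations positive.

N* ≈ 413, H* ≈ 20.4, P* ≈ 30

From dP/dt = 0: 0.0186H* = 0.379, so H* = 20.4.
From dN/dt = 0: 0.71(1 - N*/635) = 0.0122·20.4, giving N* = 635·(1 - 0.35) = 413.
From dH/dt = 0: 0.00343·413 - 0.298 = 0.0372P*, so P* = 1.12/0.0372 = 30.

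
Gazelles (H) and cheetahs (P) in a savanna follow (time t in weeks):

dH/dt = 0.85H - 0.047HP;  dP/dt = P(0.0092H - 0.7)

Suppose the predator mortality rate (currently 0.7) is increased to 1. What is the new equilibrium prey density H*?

H* ≈ 109

At the interior fixed point, setting dP/dt = 0 with P > 0 fixes H* = (predator death rate)/(HP coefficient) — independent of the other coefficients.
With the change, H* = 1/0.0092 = 109; it rises from 76.1.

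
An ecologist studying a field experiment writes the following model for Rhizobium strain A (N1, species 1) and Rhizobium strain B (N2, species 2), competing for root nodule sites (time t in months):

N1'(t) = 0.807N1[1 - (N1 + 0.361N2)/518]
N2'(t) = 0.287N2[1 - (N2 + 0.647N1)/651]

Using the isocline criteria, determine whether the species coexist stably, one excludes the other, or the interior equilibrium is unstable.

Compare the nullcline intercepts: K1/α12 = 518/0.361 = 1430 > K2 = 651; K2/α21 = 651/0.647 = 1010 > K1 = 518.
Since both inequalities hold, each species can invade when rare, so the interior equilibrium is stable.

stable coexistence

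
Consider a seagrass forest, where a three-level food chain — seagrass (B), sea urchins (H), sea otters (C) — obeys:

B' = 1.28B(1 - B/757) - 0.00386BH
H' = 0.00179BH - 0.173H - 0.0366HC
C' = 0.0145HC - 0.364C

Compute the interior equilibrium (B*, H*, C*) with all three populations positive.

From dC/dt = 0: 0.0145H* = 0.364, so H* = 25.1.
From dB/dt = 0: 1.28(1 - B*/757) = 0.00386·25.1, giving B* = 757·(1 - 0.0757) = 700.
From dH/dt = 0: 0.00179·700 - 0.173 = 0.0366C*, so C* = 1.08/0.0366 = 29.5.

B* ≈ 700, H* ≈ 25.1, C* ≈ 29.5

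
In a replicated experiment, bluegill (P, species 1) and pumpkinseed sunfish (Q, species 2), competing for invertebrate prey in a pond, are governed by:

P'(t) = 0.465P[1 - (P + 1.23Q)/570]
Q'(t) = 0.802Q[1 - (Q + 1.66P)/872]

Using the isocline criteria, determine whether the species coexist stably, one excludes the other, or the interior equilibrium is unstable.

unstable coexistence (outcome depends on initial conditions)

Compare the nullcline intercepts: K1/α12 = 570/1.23 = 463 < K2 = 872; K2/α21 = 872/1.66 = 525 < K1 = 570.
Since both are reversed, neither can invade when rare; the interior point is a saddle.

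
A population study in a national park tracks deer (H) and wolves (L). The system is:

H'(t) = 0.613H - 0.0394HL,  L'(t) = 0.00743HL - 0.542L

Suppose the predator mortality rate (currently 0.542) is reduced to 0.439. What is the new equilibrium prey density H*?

At the interior fixed point, setting dL/dt = 0 with L > 0 fixes H* = (predator death rate)/(HL coefficient) — independent of the other coefficients.
With the change, H* = 0.439/0.00743 = 59.1; it falls from 72.9.

H* ≈ 59.1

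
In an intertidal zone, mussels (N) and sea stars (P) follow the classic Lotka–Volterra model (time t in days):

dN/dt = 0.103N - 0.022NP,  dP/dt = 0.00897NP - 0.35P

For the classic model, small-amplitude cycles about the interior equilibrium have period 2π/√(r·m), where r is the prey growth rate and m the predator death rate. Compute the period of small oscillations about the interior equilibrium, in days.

Here r = 0.103 and m = 0.35, so r·m = 0.036.
ω = √0.036 = 0.19 per day, hence T = 2π/ω ≈ 33.1 days.

T ≈ 33.1 days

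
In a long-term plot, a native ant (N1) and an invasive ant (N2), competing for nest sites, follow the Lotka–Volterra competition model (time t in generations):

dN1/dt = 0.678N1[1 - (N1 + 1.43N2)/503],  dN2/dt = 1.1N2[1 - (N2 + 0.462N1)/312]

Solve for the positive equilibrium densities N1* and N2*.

N1* ≈ 168, N2* ≈ 235

Setting both brackets to zero gives the nullclines N1 + 1.43N2 = 503 and 0.462N1 + N2 = 312.
Substituting N2 = 312 - 0.462N1 into the first: N1(1 - 1.43·0.462) = 503 - 1.43·312.
So N1* = 56.8/0.339 = 168, and then N2* = 312 - 0.462·168 = 235.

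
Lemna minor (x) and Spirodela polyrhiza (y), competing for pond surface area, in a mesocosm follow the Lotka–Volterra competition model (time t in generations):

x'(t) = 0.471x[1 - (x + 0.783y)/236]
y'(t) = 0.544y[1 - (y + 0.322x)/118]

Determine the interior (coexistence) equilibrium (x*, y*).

Setting both brackets to zero gives the nullclines x + 0.783y = 236 and 0.322x + y = 118.
Substituting y = 118 - 0.322x into the first: x(1 - 0.783·0.322) = 236 - 0.783·118.
So x* = 144/0.748 = 192, and then y* = 118 - 0.322·192 = 56.2.

x* ≈ 192, y* ≈ 56.2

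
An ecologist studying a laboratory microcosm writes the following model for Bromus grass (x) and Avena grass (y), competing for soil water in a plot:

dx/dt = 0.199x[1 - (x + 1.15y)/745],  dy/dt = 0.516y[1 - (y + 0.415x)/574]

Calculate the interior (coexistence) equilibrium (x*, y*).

x* ≈ 162, y* ≈ 507

Setting both brackets to zero gives the nullclines x + 1.15y = 745 and 0.415x + y = 574.
Substituting y = 574 - 0.415x into the first: x(1 - 1.15·0.415) = 745 - 1.15·574.
So x* = 84.9/0.523 = 162, and then y* = 574 - 0.415·162 = 507.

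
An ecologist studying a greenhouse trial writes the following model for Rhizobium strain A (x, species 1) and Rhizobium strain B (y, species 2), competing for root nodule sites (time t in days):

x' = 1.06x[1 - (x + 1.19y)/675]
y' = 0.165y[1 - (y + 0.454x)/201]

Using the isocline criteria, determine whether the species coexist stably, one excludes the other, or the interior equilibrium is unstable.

species 1 excludes species 2

Compare the nullcline intercepts: K1/α12 = 675/1.19 = 567 > K2 = 201; K2/α21 = 201/0.454 = 443 < K1 = 675.
Since the inequalities point opposite ways, species 1 can invade but species 2 cannot.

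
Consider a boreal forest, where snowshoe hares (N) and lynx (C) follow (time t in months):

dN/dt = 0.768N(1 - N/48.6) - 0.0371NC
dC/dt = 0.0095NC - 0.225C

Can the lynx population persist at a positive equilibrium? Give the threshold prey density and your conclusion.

The predator equation gives dC/dt > 0 only when N > 0.225/0.0095 = 23.7.
Without the predator, N → K = 48.6. Since 48.6 > 23.7, the predator can invade and persist.

Threshold N = 23.7; K > 23.7, so yes, the predator persists.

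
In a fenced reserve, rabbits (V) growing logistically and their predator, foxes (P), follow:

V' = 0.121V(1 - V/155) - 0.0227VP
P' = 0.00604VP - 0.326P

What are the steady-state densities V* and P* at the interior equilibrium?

From dP/dt = 0 with P > 0: 0.00604V* = 0.326, so V* = 54.
Substitute into dV/dt = 0: 0.121(1 - 54/155) = 0.0227P*.
The bracket is 0.652, giving P* = 0.0789/0.0227 = 3.47.

V* ≈ 54, P* ≈ 3.47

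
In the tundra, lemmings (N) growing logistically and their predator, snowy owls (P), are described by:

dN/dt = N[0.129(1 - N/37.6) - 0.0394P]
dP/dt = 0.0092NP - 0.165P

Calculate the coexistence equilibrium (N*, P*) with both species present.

From dP/dt = 0 with P > 0: 0.0092N* = 0.165, so N* = 17.9.
Substitute into dN/dt = 0: 0.129(1 - 17.9/37.6) = 0.0394P*.
The bracket is 0.523, giving P* = 0.0675/0.0394 = 1.71.

N* ≈ 17.9, P* ≈ 1.71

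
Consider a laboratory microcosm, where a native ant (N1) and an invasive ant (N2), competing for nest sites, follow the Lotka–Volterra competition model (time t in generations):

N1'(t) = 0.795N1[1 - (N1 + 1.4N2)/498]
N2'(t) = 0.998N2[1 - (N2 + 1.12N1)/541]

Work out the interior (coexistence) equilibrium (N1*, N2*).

N1* ≈ 457, N2* ≈ 29.5

Setting both brackets to zero gives the nullclines N1 + 1.4N2 = 498 and 1.12N1 + N2 = 541.
Substituting N2 = 541 - 1.12N1 into the first: N1(1 - 1.4·1.12) = 498 - 1.4·541.
So N1* = -259/-0.568 = 457, and then N2* = 541 - 1.12·457 = 29.5.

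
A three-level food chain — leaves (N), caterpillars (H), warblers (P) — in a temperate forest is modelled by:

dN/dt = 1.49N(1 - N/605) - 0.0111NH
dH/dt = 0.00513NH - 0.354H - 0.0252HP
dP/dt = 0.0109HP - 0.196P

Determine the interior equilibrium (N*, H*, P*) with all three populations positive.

N* ≈ 524, H* ≈ 18, P* ≈ 92.6

From dP/dt = 0: 0.0109H* = 0.196, so H* = 18.
From dN/dt = 0: 1.49(1 - N*/605) = 0.0111·18, giving N* = 605·(1 - 0.134) = 524.
From dH/dt = 0: 0.00513·524 - 0.354 = 0.0252P*, so P* = 2.33/0.0252 = 92.6.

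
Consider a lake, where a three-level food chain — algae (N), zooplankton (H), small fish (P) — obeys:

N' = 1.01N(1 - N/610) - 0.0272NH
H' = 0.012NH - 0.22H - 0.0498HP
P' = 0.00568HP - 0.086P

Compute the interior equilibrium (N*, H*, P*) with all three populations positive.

From dP/dt = 0: 0.00568H* = 0.086, so H* = 15.1.
From dN/dt = 0: 1.01(1 - N*/610) = 0.0272·15.1, giving N* = 610·(1 - 0.408) = 361.
From dH/dt = 0: 0.012·361 - 0.22 = 0.0498P*, so P* = 4.12/0.0498 = 82.6.

N* ≈ 361, H* ≈ 15.1, P* ≈ 82.6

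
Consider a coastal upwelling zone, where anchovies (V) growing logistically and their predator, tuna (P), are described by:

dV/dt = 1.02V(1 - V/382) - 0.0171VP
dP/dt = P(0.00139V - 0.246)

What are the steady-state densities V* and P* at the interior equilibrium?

V* ≈ 177, P* ≈ 32

From dP/dt = 0 with P > 0: 0.00139V* = 0.246, so V* = 177.
Substitute into dV/dt = 0: 1.02(1 - 177/382) = 0.0171P*.
The bracket is 0.537, giving P* = 0.547/0.0171 = 32.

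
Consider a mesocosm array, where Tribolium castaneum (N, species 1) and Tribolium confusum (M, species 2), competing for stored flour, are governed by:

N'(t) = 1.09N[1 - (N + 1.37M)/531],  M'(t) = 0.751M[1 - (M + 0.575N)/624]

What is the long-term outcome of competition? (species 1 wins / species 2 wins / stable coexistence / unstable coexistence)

Compare the nullcline intercepts: K1/α12 = 531/1.37 = 388 < K2 = 624; K2/α21 = 624/0.575 = 1090 > K1 = 531.
Since the inequalities point opposite ways, species 2 can invade but species 1 cannot.

species 2 excludes species 1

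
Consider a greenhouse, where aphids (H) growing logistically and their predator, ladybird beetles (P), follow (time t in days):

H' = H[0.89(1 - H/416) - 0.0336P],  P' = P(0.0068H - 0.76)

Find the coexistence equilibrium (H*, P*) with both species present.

H* ≈ 112, P* ≈ 19.4

From dP/dt = 0 with P > 0: 0.0068H* = 0.76, so H* = 112.
Substitute into dH/dt = 0: 0.89(1 - 112/416) = 0.0336P*.
The bracket is 0.731, giving P* = 0.651/0.0336 = 19.4.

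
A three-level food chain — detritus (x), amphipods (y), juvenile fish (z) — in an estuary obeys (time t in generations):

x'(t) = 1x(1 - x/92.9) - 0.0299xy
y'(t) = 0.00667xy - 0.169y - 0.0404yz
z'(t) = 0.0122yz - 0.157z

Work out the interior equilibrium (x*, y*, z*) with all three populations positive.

x* ≈ 57.2, y* ≈ 12.9, z* ≈ 5.25

From dz/dt = 0: 0.0122y* = 0.157, so y* = 12.9.
From dx/dt = 0: 1(1 - x*/92.9) = 0.0299·12.9, giving x* = 92.9·(1 - 0.385) = 57.2.
From dy/dt = 0: 0.00667·57.2 - 0.169 = 0.0404z*, so z* = 0.212/0.0404 = 5.25.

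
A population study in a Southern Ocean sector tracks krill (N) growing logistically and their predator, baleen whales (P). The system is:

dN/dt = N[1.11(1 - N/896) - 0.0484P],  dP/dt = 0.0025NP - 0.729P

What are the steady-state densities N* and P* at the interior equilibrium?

N* ≈ 292, P* ≈ 15.5

From dP/dt = 0 with P > 0: 0.0025N* = 0.729, so N* = 292.
Substitute into dN/dt = 0: 1.11(1 - 292/896) = 0.0484P*.
The bracket is 0.675, giving P* = 0.749/0.0484 = 15.5.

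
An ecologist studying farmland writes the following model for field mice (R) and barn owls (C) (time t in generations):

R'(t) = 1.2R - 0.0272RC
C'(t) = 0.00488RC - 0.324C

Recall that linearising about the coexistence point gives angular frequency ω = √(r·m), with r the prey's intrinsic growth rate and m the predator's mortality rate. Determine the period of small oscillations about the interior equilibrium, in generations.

Here r = 1.2 and m = 0.324, so r·m = 0.389.
ω = √0.389 = 0.624 per generation, hence T = 2π/ω ≈ 10.1 generations.

T ≈ 10.1 generations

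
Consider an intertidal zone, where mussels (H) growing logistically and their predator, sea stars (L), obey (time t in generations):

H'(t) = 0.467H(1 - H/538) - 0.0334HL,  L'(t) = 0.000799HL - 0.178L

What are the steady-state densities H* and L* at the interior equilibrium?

From dL/dt = 0 with L > 0: 0.000799H* = 0.178, so H* = 223.
Substitute into dH/dt = 0: 0.467(1 - 223/538) = 0.0334L*.
The bracket is 0.586, giving L* = 0.274/0.0334 = 8.19.

H* ≈ 223, L* ≈ 8.19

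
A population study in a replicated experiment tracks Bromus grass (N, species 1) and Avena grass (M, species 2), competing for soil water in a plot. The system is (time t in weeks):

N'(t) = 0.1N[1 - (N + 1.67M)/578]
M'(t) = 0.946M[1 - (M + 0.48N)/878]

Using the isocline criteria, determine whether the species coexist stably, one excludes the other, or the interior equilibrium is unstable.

Compare the nullcline intercepts: K1/α12 = 578/1.67 = 346 < K2 = 878; K2/α21 = 878/0.48 = 1830 > K1 = 578.
Since the inequalities point opposite ways, species 2 can invade but species 1 cannot.

species 2 excludes species 1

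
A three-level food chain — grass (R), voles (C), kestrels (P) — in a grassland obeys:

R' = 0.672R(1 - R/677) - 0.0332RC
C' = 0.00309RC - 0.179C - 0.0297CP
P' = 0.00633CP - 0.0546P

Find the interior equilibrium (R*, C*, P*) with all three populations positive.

R* ≈ 388, C* ≈ 8.63, P* ≈ 34.4

From dP/dt = 0: 0.00633C* = 0.0546, so C* = 8.63.
From dR/dt = 0: 0.672(1 - R*/677) = 0.0332·8.63, giving R* = 677·(1 - 0.426) = 388.
From dC/dt = 0: 0.00309·388 - 0.179 = 0.0297P*, so P* = 1.02/0.0297 = 34.4.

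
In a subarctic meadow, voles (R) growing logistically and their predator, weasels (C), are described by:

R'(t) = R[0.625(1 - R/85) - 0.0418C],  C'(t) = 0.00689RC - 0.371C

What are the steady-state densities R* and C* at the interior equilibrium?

R* ≈ 53.8, C* ≈ 5.48

From dC/dt = 0 with C > 0: 0.00689R* = 0.371, so R* = 53.8.
Substitute into dR/dt = 0: 0.625(1 - 53.8/85) = 0.0418C*.
The bracket is 0.367, giving C* = 0.229/0.0418 = 5.48.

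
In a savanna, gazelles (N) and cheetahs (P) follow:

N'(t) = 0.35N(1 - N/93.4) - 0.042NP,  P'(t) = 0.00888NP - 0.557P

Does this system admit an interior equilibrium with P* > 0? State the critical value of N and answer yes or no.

Threshold N = 62.7; K > 62.7, so yes, the predator persists.

The predator equation gives dP/dt > 0 only when N > 0.557/0.00888 = 62.7.
Without the predator, N → K = 93.4. Since 93.4 > 62.7, the predator can invade and persist.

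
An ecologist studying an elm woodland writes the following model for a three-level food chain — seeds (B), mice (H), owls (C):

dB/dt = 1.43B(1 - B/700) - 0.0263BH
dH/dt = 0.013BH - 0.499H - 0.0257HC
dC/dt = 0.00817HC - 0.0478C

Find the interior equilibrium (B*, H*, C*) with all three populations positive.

From dC/dt = 0: 0.00817H* = 0.0478, so H* = 5.85.
From dB/dt = 0: 1.43(1 - B*/700) = 0.0263·5.85, giving B* = 700·(1 - 0.108) = 625.
From dH/dt = 0: 0.013·625 - 0.499 = 0.0257C*, so C* = 7.62/0.0257 = 297.

B* ≈ 625, H* ≈ 5.85, C* ≈ 297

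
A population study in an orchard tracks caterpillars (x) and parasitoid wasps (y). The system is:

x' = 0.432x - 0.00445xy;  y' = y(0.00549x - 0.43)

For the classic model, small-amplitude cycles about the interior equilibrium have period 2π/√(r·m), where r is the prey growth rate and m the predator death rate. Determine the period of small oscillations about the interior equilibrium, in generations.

Here r = 0.432 and m = 0.43, so r·m = 0.186.
ω = √0.186 = 0.431 per generation, hence T = 2π/ω ≈ 14.6 generations.

T ≈ 14.6 generations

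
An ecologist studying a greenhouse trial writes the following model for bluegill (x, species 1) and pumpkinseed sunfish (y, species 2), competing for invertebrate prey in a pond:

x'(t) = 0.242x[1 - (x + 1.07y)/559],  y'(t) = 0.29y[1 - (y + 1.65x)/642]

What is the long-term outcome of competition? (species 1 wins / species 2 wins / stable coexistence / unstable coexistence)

Compare the nullcline intercepts: K1/α12 = 559/1.07 = 522 < K2 = 642; K2/α21 = 642/1.65 = 389 < K1 = 559.
Since both are reversed, neither can invade when rare; the interior point is a saddle.

unstable coexistence (outcome depends on initial conditions)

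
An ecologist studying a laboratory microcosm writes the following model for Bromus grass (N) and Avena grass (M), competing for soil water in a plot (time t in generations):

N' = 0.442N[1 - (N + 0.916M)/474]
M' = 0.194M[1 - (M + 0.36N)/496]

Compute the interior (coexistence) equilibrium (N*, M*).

N* ≈ 29.3, M* ≈ 485

Setting both brackets to zero gives the nullclines N + 0.916M = 474 and 0.36N + M = 496.
Substituting M = 496 - 0.36N into the first: N(1 - 0.916·0.36) = 474 - 0.916·496.
So N* = 19.7/0.67 = 29.3, and then M* = 496 - 0.36·29.3 = 485.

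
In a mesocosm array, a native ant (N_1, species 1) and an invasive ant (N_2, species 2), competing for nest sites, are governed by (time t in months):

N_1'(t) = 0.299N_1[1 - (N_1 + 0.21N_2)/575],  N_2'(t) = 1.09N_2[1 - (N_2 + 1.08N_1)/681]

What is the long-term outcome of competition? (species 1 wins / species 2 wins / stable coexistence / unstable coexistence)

stable coexistence

Compare the nullcline intercepts: K1/α12 = 575/0.21 = 2740 > K2 = 681; K2/α21 = 681/1.08 = 631 > K1 = 575.
Since both inequalities hold, each species can invade when rare, so the interior equilibrium is stable.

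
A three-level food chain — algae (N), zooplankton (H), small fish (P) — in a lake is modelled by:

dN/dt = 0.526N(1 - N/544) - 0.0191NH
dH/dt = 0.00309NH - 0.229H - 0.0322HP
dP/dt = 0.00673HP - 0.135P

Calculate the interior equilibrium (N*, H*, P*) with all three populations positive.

N* ≈ 148, H* ≈ 20.1, P* ≈ 7.07

From dP/dt = 0: 0.00673H* = 0.135, so H* = 20.1.
From dN/dt = 0: 0.526(1 - N*/544) = 0.0191·20.1, giving N* = 544·(1 - 0.728) = 148.
From dH/dt = 0: 0.00309·148 - 0.229 = 0.0322P*, so P* = 0.228/0.0322 = 7.07.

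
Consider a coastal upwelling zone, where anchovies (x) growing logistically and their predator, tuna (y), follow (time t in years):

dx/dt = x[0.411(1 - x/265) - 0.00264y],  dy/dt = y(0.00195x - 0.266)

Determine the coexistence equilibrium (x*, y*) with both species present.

From dy/dt = 0 with y > 0: 0.00195x* = 0.266, so x* = 136.
Substitute into dx/dt = 0: 0.411(1 - 136/265) = 0.00264y*.
The bracket is 0.485, giving y* = 0.199/0.00264 = 75.5.

x* ≈ 136, y* ≈ 75.5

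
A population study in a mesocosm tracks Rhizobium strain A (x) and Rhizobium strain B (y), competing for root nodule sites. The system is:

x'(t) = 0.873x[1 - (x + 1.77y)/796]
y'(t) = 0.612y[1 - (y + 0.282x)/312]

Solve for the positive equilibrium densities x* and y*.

x* ≈ 487, y* ≈ 175

Setting both brackets to zero gives the nullclines x + 1.77y = 796 and 0.282x + y = 312.
Substituting y = 312 - 0.282x into the first: x(1 - 1.77·0.282) = 796 - 1.77·312.
So x* = 244/0.501 = 487, and then y* = 312 - 0.282·487 = 175.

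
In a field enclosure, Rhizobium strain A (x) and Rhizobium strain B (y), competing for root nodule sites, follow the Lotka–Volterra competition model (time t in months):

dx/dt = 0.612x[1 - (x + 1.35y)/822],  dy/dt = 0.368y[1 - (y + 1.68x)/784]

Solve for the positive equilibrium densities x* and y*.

Setting both brackets to zero gives the nullclines x + 1.35y = 822 and 1.68x + y = 784.
Substituting y = 784 - 1.68x into the first: x(1 - 1.35·1.68) = 822 - 1.35·784.
So x* = -236/-1.27 = 186, and then y* = 784 - 1.68·186 = 471.

x* ≈ 186, y* ≈ 471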